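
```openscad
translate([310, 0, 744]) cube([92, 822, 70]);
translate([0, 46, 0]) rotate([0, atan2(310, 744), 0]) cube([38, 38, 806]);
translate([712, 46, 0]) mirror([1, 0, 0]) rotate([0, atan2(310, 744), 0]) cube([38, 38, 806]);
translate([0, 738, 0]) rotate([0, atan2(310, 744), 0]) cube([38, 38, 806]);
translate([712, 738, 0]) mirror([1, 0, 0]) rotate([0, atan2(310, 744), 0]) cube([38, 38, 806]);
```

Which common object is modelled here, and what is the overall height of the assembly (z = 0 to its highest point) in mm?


A sawhorse. The overall height is 814 mm.

A beam across two mirrored pairs of raked legs — a sawhorse. The beam's underside is at z = 744 (matching the legs' vertical rise in atan2(310, 744)) and the beam is 70 mm tall, so its top is at 744 + 70 = 814 mm. The raked legs top out at the beam's underside, so that is the highest point.


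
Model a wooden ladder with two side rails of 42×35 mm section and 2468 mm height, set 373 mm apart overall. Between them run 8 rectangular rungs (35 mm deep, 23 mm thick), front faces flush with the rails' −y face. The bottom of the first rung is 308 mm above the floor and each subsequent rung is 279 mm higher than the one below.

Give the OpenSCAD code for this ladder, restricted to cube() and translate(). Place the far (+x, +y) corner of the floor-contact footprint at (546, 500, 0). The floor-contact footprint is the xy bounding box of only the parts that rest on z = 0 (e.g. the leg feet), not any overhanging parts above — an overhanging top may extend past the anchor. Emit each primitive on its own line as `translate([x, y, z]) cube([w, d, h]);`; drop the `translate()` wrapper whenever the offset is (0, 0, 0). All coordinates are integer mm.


translate([173, 465, 0]) cube([42, 35, 2468]);
translate([504, 465, 0]) cube([42, 35, 2468]);
translate([215, 465, 308]) cube([289, 35, 23]);
translate([215, 465, 587]) cube([289, 35, 23]);
translate([215, 465, 866]) cube([289, 35, 23]);
translate([215, 465, 1145]) cube([289, 35, 23]);
translate([215, 465, 1424]) cube([289, 35, 23]);
translate([215, 465, 1703]) cube([289, 35, 23]);
translate([215, 465, 1982]) cube([289, 35, 23]);
translate([215, 465, 2261]) cube([289, 35, 23]);


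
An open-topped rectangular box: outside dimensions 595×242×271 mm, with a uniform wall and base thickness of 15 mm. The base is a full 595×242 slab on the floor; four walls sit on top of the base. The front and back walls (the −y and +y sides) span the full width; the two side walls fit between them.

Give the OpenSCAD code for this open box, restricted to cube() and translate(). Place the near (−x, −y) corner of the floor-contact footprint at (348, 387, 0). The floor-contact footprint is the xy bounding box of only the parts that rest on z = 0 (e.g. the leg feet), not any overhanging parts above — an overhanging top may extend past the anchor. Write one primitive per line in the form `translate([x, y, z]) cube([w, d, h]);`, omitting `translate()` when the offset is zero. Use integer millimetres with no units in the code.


translate([348, 387, 0]) cube([595, 242, 15]);
translate([348, 387, 15]) cube([595, 15, 256]);
translate([348, 614, 15]) cube([595, 15, 256]);
translate([348, 402, 15]) cube([15, 212, 256]);
translate([928, 402, 15]) cube([15, 212, 256]);


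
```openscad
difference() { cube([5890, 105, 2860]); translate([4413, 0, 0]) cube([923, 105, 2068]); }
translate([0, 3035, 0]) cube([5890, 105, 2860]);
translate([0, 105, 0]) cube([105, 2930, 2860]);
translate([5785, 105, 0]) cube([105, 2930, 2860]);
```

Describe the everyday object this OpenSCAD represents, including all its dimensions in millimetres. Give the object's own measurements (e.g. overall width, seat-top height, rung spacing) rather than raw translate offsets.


A single room: four walls, each 2860 mm tall and 105 mm thick, enclosing an outside footprint 5890×3140 mm (x × y), no floor or roof. The front and back walls (−y and +y sides) run the full x-width; the side walls fit between their inner faces. A door opening 923 mm wide and 2068 mm tall is cut through the front wall from the floor up, its −x edge 4413 mm from the wall's −x end.


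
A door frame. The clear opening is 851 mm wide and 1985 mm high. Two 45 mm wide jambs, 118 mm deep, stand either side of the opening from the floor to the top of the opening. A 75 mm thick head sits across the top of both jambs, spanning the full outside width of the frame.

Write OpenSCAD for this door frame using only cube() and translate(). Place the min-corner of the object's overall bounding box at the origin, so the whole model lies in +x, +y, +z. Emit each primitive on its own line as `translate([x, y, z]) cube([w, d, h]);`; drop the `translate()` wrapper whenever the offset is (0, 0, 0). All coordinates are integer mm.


cube([45, 118, 1985]);
translate([896, 0, 0]) cube([45, 118, 1985]);
translate([0, 0, 1985]) cube([941, 118, 75]);


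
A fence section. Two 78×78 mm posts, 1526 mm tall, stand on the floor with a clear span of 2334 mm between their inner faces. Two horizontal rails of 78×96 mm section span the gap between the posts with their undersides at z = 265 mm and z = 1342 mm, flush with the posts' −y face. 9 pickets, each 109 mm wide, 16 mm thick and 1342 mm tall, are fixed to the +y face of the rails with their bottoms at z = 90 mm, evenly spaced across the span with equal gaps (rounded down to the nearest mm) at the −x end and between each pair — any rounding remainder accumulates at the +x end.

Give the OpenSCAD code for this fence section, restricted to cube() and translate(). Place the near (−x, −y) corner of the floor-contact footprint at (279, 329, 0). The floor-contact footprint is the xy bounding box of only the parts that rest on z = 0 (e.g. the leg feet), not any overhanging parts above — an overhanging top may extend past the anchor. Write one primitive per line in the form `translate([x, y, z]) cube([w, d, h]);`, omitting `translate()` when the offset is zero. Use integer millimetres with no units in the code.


translate([279, 329, 0]) cube([78, 78, 1526]);
translate([2691, 329, 0]) cube([78, 78, 1526]);
translate([357, 329, 265]) cube([2334, 78, 96]);
translate([357, 329, 1342]) cube([2334, 78, 96]);
translate([492, 407, 90]) cube([109, 16, 1342]);
translate([736, 407, 90]) cube([109, 16, 1342]);
translate([980, 407, 90]) cube([109, 16, 1342]);
translate([1224, 407, 90]) cube([109, 16, 1342]);
translate([1468, 407, 90]) cube([109, 16, 1342]);
translate([1712, 407, 90]) cube([109, 16, 1342]);
translate([1956, 407, 90]) cube([109, 16, 1342]);
translate([2200, 407, 90]) cube([109, 16, 1342]);
translate([2444, 407, 90]) cube([109, 16, 1342]);


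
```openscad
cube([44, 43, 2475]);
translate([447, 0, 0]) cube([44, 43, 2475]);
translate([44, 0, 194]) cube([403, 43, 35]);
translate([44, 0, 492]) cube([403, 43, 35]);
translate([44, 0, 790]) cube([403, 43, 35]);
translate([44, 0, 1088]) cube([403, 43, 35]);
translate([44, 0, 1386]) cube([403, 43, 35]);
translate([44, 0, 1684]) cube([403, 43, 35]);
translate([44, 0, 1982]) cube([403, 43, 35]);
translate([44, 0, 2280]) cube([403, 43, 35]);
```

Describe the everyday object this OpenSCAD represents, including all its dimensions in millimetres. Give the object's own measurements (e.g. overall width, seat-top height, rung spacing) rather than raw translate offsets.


A straight ladder. Two 44×43 mm vertical rails, 2475 mm tall, stand 491 mm apart (outside-to-outside) with their front faces coplanar on the −y side. 8 rungs, each 43 mm deep and 35 mm tall, span between the inner faces of the rails, front faces flush with the rails. The lowest rung's underside is at z = 194 mm and rungs are spaced 298 mm apart (underside to underside).


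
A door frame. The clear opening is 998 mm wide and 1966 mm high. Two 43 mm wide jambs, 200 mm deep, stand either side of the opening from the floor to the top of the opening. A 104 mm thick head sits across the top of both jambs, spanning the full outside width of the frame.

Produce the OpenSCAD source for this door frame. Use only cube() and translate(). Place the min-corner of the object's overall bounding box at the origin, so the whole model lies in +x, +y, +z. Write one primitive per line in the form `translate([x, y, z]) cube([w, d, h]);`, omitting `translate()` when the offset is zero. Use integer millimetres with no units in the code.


cube([43, 200, 1966]);
translate([1041, 0, 0]) cube([43, 200, 1966]);
translate([0, 0, 1966]) cube([1084, 200, 104]);


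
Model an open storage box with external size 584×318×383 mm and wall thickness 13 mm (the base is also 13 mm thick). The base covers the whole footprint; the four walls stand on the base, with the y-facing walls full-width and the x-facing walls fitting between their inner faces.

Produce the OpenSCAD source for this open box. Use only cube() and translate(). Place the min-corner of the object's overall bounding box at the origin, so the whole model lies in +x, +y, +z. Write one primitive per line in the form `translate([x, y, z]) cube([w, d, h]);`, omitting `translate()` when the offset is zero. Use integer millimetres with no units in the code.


cube([584, 318, 13]);
translate([0, 0, 13]) cube([584, 13, 370]);
translate([0, 305, 13]) cube([584, 13, 370]);
translate([0, 13, 13]) cube([13, 292, 370]);
translate([571, 13, 13]) cube([13, 292, 370]);


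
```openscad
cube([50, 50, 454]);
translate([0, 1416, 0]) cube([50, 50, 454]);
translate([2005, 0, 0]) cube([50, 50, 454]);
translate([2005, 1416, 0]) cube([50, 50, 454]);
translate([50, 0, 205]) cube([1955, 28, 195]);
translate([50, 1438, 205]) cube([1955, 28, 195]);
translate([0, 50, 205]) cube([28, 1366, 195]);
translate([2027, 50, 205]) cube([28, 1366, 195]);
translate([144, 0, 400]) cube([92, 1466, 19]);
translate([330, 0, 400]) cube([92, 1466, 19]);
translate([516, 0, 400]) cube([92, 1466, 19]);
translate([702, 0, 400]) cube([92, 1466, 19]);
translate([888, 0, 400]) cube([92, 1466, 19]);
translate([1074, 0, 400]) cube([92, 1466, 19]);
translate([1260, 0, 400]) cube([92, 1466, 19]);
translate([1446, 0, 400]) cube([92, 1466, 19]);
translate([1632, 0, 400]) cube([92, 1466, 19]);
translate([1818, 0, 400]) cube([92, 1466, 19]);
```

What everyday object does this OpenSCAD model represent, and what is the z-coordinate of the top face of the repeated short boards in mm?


A bed frame. The slat-top height is 419 mm.

Four posts, four rails, and a row of slats — a bed frame. Slats sit on the rails at z = 205 + 195 = 400; with slat thickness 19, the top is 419 mm.


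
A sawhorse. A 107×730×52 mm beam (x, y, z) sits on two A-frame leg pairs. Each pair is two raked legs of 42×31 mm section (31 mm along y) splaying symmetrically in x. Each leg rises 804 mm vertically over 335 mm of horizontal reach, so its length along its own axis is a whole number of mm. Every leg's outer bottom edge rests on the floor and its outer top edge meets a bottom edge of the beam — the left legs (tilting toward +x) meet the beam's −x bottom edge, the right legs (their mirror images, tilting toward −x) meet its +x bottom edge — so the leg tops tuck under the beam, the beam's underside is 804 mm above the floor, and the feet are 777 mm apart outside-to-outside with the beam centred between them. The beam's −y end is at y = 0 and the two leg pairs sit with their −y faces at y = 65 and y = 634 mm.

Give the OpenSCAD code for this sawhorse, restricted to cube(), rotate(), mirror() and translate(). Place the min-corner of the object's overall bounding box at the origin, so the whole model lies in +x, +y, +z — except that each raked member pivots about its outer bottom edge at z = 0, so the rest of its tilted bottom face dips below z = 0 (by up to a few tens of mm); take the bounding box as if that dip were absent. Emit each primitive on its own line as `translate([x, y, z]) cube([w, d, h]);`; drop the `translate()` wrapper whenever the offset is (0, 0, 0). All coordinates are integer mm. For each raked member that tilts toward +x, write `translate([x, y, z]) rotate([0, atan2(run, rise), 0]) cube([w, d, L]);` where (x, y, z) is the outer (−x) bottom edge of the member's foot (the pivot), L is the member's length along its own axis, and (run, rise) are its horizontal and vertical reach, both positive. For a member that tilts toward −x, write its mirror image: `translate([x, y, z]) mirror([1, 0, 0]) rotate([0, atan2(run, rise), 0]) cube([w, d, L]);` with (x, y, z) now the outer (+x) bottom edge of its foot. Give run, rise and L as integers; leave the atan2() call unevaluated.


translate([335, 0, 804]) cube([107, 730, 52]);
translate([0, 65, 0]) rotate([0, atan2(335, 804), 0]) cube([42, 31, 871]);
translate([777, 65, 0]) mirror([1, 0, 0]) rotate([0, atan2(335, 804), 0]) cube([42, 31, 871]);
translate([0, 634, 0]) rotate([0, atan2(335, 804), 0]) cube([42, 31, 871]);
translate([777, 634, 0]) mirror([1, 0, 0]) rotate([0, atan2(335, 804), 0]) cube([42, 31, 871]);


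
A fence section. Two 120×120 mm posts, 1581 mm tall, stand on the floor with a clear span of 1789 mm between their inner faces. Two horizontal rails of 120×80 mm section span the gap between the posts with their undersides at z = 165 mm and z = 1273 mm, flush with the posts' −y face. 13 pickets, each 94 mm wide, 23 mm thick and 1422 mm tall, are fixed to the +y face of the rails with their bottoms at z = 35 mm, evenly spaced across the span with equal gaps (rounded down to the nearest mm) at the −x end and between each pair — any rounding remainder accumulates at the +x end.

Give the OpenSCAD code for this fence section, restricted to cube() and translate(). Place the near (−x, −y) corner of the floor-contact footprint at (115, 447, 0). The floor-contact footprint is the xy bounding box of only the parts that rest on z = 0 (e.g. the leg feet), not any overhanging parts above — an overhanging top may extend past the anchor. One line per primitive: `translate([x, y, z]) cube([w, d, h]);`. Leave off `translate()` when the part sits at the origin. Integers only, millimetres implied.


translate([115, 447, 0]) cube([120, 120, 1581]);
translate([2024, 447, 0]) cube([120, 120, 1581]);
translate([235, 447, 165]) cube([1789, 120, 80]);
translate([235, 447, 1273]) cube([1789, 120, 80]);
translate([275, 567, 35]) cube([94, 23, 1422]);
translate([409, 567, 35]) cube([94, 23, 1422]);
translate([543, 567, 35]) cube([94, 23, 1422]);
translate([677, 567, 35]) cube([94, 23, 1422]);
translate([811, 567, 35]) cube([94, 23, 1422]);
translate([945, 567, 35]) cube([94, 23, 1422]);
translate([1079, 567, 35]) cube([94, 23, 1422]);
translate([1213, 567, 35]) cube([94, 23, 1422]);
translate([1347, 567, 35]) cube([94, 23, 1422]);
translate([1481, 567, 35]) cube([94, 23, 1422]);
translate([1615, 567, 35]) cube([94, 23, 1422]);
translate([1749, 567, 35]) cube([94, 23, 1422]);
translate([1883, 567, 35]) cube([94, 23, 1422]);


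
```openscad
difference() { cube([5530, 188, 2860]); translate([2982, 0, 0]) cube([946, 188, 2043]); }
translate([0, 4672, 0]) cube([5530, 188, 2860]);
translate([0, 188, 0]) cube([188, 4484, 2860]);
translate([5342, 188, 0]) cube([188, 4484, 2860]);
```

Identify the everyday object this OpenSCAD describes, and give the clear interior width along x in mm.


A single room. The interior width is 5154 mm.

Four walls enclosing a rectangle with a door in the front wall — a room. Outside width 5530 minus two 188 mm walls gives 5154 mm.


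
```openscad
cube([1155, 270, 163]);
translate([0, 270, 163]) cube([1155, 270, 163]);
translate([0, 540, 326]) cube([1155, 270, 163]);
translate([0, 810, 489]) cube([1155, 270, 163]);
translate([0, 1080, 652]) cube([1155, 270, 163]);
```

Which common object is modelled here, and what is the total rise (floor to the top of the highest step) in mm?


A staircase. The total rise is 815 mm.

5 identical blocks, each offset up and back from the previous — a staircase. Each step is 163 mm tall and there are 5 of them, so the total rise is 5 × 163 = 815 mm.


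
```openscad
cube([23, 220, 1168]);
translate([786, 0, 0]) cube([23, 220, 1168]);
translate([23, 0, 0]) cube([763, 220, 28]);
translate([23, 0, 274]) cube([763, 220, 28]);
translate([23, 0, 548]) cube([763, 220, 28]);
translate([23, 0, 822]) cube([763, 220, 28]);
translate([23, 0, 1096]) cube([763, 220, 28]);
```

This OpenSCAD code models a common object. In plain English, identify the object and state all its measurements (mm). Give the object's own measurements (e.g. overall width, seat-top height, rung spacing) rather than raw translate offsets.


An open bookshelf. Two side panels, each 23 mm thick, 220 mm deep and 1168 mm tall, stand 809 mm apart (outside-to-outside). Between them sit 5 shelves, each 28 mm thick and 220 mm deep, spanning the full gap between the sides. The bottom shelf rests on the floor (its underside at z = 0) and the clear gap between one shelf's top and the next shelf's underside is 246 mm.


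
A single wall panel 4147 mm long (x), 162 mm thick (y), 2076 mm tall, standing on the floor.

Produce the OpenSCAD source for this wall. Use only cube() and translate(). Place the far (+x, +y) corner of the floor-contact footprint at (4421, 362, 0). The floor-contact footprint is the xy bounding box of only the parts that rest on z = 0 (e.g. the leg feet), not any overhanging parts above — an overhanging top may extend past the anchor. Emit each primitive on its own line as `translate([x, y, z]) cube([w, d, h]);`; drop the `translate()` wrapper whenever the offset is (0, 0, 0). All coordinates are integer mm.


translate([274, 200, 0]) cube([4147, 162, 2076]);


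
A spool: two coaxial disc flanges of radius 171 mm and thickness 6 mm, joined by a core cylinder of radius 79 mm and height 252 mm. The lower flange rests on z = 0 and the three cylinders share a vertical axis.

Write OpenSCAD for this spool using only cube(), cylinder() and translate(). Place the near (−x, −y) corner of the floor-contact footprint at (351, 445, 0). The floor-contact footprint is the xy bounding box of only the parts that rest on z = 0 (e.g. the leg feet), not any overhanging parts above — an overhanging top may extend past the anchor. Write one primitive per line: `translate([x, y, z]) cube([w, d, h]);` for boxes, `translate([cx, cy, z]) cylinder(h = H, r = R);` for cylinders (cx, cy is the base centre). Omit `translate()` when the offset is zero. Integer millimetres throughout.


translate([522, 616, 0]) cylinder(h = 6, r = 171);
translate([522, 616, 6]) cylinder(h = 252, r = 79);
translate([522, 616, 258]) cylinder(h = 6, r = 171);


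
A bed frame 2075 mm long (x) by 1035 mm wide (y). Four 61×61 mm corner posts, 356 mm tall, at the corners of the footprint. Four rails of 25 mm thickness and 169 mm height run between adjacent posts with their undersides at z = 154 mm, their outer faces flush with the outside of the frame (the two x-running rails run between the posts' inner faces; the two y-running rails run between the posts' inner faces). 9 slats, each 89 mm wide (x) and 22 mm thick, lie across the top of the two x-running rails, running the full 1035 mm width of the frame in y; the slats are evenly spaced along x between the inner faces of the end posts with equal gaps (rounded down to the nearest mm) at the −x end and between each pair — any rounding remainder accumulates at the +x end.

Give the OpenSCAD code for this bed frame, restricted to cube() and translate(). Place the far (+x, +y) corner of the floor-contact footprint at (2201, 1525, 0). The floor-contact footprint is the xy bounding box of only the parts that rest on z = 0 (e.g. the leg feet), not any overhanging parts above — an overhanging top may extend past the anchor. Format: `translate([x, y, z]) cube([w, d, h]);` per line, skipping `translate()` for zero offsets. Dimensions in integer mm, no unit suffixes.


// slat z = rail_z + rail_h = 154 + 169 = 323
// slat gap = ⌊(1953 − 9·89) / 10⌋ = 115
translate([126, 490, 0]) cube([61, 61, 356]);
translate([126, 1464, 0]) cube([61, 61, 356]);
translate([2140, 490, 0]) cube([61, 61, 356]);
translate([2140, 1464, 0]) cube([61, 61, 356]);
translate([187, 490, 154]) cube([1953, 25, 169]);
translate([187, 1500, 154]) cube([1953, 25, 169]);
translate([126, 551, 154]) cube([25, 913, 169]);
translate([2176, 551, 154]) cube([25, 913, 169]);
translate([302, 490, 323]) cube([89, 1035, 22]);
translate([506, 490, 323]) cube([89, 1035, 22]);
translate([710, 490, 323]) cube([89, 1035, 22]);
translate([914, 490, 323]) cube([89, 1035, 22]);
translate([1118, 490, 323]) cube([89, 1035, 22]);
translate([1322, 490, 323]) cube([89, 1035, 22]);
translate([1526, 490, 323]) cube([89, 1035, 22]);
translate([1730, 490, 323]) cube([89, 1035, 22]);
translate([1934, 490, 323]) cube([89, 1035, 22]);


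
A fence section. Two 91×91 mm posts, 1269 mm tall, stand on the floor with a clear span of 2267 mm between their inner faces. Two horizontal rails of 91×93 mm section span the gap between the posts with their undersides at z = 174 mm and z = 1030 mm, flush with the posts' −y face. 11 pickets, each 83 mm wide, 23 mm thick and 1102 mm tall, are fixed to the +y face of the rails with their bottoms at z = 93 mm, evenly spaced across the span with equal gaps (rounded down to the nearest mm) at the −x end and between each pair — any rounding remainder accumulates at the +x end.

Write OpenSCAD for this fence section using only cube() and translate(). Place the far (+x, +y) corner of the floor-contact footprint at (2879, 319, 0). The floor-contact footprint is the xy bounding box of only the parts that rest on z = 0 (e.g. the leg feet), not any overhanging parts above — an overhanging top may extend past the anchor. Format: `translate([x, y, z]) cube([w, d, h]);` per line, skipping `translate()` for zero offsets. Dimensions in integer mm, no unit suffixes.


translate([430, 228, 0]) cube([91, 91, 1269]);
translate([2788, 228, 0]) cube([91, 91, 1269]);
translate([521, 228, 174]) cube([2267, 91, 93]);
translate([521, 228, 1030]) cube([2267, 91, 93]);
translate([633, 319, 93]) cube([83, 23, 1102]);
translate([828, 319, 93]) cube([83, 23, 1102]);
translate([1023, 319, 93]) cube([83, 23, 1102]);
translate([1218, 319, 93]) cube([83, 23, 1102]);
translate([1413, 319, 93]) cube([83, 23, 1102]);
translate([1608, 319, 93]) cube([83, 23, 1102]);
translate([1803, 319, 93]) cube([83, 23, 1102]);
translate([1998, 319, 93]) cube([83, 23, 1102]);
translate([2193, 319, 93]) cube([83, 23, 1102]);
translate([2388, 319, 93]) cube([83, 23, 1102]);
translate([2583, 319, 93]) cube([83, 23, 1102]);


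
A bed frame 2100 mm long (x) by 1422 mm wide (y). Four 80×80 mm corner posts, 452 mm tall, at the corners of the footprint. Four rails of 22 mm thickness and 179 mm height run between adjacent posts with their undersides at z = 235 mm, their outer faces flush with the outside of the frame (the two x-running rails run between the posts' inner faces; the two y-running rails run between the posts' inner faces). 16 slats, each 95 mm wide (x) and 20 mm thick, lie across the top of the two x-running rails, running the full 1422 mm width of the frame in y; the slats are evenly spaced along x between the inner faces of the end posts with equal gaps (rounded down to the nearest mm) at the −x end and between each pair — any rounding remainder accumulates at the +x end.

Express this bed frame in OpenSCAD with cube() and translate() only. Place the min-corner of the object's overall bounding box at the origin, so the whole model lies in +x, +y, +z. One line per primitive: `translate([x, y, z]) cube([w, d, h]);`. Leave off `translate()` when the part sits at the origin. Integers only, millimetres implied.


cube([80, 80, 452]);
translate([0, 1342, 0]) cube([80, 80, 452]);
translate([2020, 0, 0]) cube([80, 80, 452]);
translate([2020, 1342, 0]) cube([80, 80, 452]);
translate([80, 0, 235]) cube([1940, 22, 179]);
translate([80, 1400, 235]) cube([1940, 22, 179]);
translate([0, 80, 235]) cube([22, 1262, 179]);
translate([2078, 80, 235]) cube([22, 1262, 179]);
translate([104, 0, 414]) cube([95, 1422, 20]);
translate([223, 0, 414]) cube([95, 1422, 20]);
translate([342, 0, 414]) cube([95, 1422, 20]);
translate([461, 0, 414]) cube([95, 1422, 20]);
translate([580, 0, 414]) cube([95, 1422, 20]);
translate([699, 0, 414]) cube([95, 1422, 20]);
translate([818, 0, 414]) cube([95, 1422, 20]);
translate([937, 0, 414]) cube([95, 1422, 20]);
translate([1056, 0, 414]) cube([95, 1422, 20]);
translate([1175, 0, 414]) cube([95, 1422, 20]);
translate([1294, 0, 414]) cube([95, 1422, 20]);
translate([1413, 0, 414]) cube([95, 1422, 20]);
translate([1532, 0, 414]) cube([95, 1422, 20]);
translate([1651, 0, 414]) cube([95, 1422, 20]);
translate([1770, 0, 414]) cube([95, 1422, 20]);
translate([1889, 0, 414]) cube([95, 1422, 20]);


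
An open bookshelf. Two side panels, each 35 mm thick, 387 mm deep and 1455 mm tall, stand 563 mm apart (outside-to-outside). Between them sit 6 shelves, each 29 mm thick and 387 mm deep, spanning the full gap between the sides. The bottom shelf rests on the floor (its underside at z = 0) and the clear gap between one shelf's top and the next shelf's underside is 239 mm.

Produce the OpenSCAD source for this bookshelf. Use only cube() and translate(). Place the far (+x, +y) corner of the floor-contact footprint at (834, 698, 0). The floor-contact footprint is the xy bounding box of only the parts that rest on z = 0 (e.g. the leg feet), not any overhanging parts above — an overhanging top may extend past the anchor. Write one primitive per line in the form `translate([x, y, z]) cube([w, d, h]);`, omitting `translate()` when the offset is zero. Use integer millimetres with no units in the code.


translate([271, 311, 0]) cube([35, 387, 1455]);
translate([799, 311, 0]) cube([35, 387, 1455]);
translate([306, 311, 0]) cube([493, 387, 29]);
translate([306, 311, 268]) cube([493, 387, 29]);
translate([306, 311, 536]) cube([493, 387, 29]);
translate([306, 311, 804]) cube([493, 387, 29]);
translate([306, 311, 1072]) cube([493, 387, 29]);
translate([306, 311, 1340]) cube([493, 387, 29]);


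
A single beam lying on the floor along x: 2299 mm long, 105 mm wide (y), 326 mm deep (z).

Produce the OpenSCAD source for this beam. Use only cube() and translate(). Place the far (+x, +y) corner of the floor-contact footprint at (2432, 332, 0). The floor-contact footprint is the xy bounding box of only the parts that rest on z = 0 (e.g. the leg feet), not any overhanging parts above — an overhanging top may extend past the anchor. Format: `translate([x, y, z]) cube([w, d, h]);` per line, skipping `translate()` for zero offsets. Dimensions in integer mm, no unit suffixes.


translate([133, 227, 0]) cube([2299, 105, 326]);


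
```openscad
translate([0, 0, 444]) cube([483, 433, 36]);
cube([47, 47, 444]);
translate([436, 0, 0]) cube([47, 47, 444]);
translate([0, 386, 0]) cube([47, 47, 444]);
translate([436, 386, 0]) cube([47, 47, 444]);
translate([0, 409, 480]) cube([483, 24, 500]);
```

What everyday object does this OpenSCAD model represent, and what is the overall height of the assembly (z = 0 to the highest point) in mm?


A chair. The overall height is 980 mm.

A slab on four corner posts with a tall panel at the back — a chair. The seat slab sits at z = 444 with thickness 36, and the 500 mm backrest starts at the seat top, so the overall height is 444 + 36 + 500 = 980 mm.


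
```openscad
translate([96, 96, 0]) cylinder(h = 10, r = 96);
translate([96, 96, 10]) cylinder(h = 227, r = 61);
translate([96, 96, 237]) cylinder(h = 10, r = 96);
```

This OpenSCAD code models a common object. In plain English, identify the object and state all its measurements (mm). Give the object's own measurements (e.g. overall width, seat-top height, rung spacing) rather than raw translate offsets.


A spool: two coaxial disc flanges of radius 96 mm and thickness 10 mm, joined by a core cylinder of radius 61 mm and height 227 mm. The lower flange rests on z = 0 and the three cylinders share a vertical axis.


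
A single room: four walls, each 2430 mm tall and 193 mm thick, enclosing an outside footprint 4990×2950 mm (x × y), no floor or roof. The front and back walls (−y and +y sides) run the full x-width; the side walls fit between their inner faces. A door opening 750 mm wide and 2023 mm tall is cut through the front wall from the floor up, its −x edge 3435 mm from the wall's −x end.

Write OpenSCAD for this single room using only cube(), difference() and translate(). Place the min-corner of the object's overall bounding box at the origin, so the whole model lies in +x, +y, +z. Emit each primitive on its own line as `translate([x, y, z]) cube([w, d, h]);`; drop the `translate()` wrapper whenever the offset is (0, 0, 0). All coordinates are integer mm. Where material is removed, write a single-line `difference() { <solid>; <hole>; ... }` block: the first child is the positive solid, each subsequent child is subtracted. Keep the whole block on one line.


difference() { cube([4990, 193, 2430]); translate([3435, 0, 0]) cube([750, 193, 2023]); }
translate([0, 2757, 0]) cube([4990, 193, 2430]);
translate([0, 193, 0]) cube([193, 2564, 2430]);
translate([4797, 193, 0]) cube([193, 2564, 2430]);


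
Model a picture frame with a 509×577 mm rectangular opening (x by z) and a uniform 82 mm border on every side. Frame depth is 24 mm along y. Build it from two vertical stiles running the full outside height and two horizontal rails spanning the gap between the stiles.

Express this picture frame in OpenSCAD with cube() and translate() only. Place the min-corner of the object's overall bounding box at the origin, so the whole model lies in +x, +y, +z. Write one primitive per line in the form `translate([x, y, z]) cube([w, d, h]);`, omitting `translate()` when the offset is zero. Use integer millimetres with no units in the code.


cube([82, 24, 741]);
translate([591, 0, 0]) cube([82, 24, 741]);
translate([82, 0, 0]) cube([509, 24, 82]);
translate([82, 0, 659]) cube([509, 24, 82]);


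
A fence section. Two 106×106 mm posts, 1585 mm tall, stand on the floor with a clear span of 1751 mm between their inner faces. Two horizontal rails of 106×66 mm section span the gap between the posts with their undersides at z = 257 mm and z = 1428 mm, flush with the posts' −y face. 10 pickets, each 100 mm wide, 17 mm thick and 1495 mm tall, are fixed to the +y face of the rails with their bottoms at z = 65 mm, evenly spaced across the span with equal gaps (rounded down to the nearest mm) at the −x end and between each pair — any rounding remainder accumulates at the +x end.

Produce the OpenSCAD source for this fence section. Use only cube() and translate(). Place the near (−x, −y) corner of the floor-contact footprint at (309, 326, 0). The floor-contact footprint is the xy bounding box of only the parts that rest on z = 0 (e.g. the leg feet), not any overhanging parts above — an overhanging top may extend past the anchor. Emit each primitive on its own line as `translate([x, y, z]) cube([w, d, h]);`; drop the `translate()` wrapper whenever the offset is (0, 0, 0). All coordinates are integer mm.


translate([309, 326, 0]) cube([106, 106, 1585]);
translate([2166, 326, 0]) cube([106, 106, 1585]);
translate([415, 326, 257]) cube([1751, 106, 66]);
translate([415, 326, 1428]) cube([1751, 106, 66]);
translate([483, 432, 65]) cube([100, 17, 1495]);
translate([651, 432, 65]) cube([100, 17, 1495]);
translate([819, 432, 65]) cube([100, 17, 1495]);
translate([987, 432, 65]) cube([100, 17, 1495]);
translate([1155, 432, 65]) cube([100, 17, 1495]);
translate([1323, 432, 65]) cube([100, 17, 1495]);
translate([1491, 432, 65]) cube([100, 17, 1495]);
translate([1659, 432, 65]) cube([100, 17, 1495]);
translate([1827, 432, 65]) cube([100, 17, 1495]);
translate([1995, 432, 65]) cube([100, 17, 1495]);


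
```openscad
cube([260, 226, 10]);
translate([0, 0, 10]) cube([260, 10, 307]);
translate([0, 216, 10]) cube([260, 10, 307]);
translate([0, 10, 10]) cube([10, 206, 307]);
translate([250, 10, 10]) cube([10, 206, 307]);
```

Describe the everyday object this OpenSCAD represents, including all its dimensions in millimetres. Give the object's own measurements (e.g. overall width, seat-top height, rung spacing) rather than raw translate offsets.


An open-topped rectangular box: outside dimensions 260×226×317 mm, with a uniform wall and base thickness of 10 mm. The base is a full 260×226 slab on the floor; four walls sit on top of the base. The front and back walls (the −y and +y sides) span the full width; the two side walls fit between them.


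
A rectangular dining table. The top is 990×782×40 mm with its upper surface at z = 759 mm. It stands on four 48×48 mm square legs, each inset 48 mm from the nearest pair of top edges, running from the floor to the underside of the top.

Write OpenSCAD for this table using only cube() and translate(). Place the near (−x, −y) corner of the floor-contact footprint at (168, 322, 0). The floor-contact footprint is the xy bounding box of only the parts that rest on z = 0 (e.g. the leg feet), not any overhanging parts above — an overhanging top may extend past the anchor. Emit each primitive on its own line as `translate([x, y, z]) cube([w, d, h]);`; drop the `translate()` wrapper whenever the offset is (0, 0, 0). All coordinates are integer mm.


translate([120, 274, 719]) cube([990, 782, 40]);
translate([168, 322, 0]) cube([48, 48, 719]);
translate([1014, 322, 0]) cube([48, 48, 719]);
translate([168, 960, 0]) cube([48, 48, 719]);
translate([1014, 960, 0]) cube([48, 48, 719]);


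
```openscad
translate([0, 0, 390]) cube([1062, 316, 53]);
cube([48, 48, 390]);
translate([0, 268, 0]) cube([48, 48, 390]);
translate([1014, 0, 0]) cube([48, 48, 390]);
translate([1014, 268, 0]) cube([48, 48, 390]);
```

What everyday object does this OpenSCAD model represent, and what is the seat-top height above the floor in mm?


A bench. The seat-top height is 443 mm.

A long slab on four corner posts — a bench. The slab sits at z = 390 with thickness 53, so the top is 390 + 53 = 443 mm.


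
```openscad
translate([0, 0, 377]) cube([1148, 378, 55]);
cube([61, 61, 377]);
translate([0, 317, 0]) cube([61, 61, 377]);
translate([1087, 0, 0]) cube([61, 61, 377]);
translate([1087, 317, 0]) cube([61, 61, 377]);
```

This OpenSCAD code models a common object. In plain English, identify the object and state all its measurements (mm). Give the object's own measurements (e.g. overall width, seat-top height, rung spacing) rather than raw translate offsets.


A bench: a 1148×378 mm seat slab, 55 mm thick, top at z = 432 mm, on four 61×61 mm square legs flush with the seat corners and standing on z = 0.


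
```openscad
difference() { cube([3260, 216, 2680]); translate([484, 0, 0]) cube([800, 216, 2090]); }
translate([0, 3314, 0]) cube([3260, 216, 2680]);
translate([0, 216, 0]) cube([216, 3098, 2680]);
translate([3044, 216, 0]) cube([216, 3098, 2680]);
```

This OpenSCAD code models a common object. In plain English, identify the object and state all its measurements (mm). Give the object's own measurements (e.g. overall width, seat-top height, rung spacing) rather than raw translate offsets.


A single room: four walls, each 2680 mm tall and 216 mm thick, enclosing an outside footprint 3260×3530 mm (x × y), no floor or roof. The front and back walls (−y and +y sides) run the full x-width; the side walls fit between their inner faces. A door opening 800 mm wide and 2090 mm tall is cut through the front wall from the floor up, its −x edge 484 mm from the wall's −x end.


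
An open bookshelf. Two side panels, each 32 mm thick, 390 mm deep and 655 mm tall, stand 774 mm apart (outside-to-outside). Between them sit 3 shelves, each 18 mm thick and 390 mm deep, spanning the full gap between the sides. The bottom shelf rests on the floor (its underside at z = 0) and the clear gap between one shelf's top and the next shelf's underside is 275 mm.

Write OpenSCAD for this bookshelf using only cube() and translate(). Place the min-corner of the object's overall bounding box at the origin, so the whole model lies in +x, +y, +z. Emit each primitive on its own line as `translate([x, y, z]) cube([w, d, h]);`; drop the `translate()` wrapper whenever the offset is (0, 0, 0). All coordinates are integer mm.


cube([32, 390, 655]);
translate([742, 0, 0]) cube([32, 390, 655]);
translate([32, 0, 0]) cube([710, 390, 18]);
translate([32, 0, 293]) cube([710, 390, 18]);
translate([32, 0, 586]) cube([710, 390, 18]);


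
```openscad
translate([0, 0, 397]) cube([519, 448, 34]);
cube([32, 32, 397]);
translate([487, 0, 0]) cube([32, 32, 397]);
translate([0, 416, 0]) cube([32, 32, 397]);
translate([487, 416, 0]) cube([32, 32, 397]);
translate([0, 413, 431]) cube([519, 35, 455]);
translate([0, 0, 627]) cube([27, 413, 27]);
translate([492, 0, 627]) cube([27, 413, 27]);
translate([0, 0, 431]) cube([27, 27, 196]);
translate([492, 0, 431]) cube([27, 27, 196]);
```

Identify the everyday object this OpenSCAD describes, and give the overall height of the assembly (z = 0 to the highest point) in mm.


A chair. The overall height is 886 mm.

A slab on four corner posts with a tall panel at the back — a chair. The seat slab sits at z = 397 with thickness 34, and the 455 mm backrest starts at the seat top, so the overall height is 397 + 34 + 455 = 886 mm.


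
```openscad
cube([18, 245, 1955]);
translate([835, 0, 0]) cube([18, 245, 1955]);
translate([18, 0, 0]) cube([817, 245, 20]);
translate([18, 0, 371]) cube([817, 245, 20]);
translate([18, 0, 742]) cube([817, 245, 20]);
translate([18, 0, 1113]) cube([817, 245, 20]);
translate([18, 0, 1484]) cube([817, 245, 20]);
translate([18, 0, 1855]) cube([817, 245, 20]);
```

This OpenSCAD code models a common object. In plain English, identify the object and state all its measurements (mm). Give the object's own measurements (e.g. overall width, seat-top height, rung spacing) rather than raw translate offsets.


An open bookshelf. Two side panels, each 18 mm thick, 245 mm deep and 1955 mm tall, stand 853 mm apart (outside-to-outside). Between them sit 6 shelves, each 20 mm thick and 245 mm deep, spanning the full gap between the sides. The bottom shelf rests on the floor (its underside at z = 0) and the clear gap between one shelf's top and the next shelf's underside is 351 mm.


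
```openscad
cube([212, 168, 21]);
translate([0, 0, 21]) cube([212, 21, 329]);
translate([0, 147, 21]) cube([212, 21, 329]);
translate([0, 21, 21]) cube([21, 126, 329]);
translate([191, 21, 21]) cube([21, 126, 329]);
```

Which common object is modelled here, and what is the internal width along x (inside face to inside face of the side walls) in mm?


An open box. The internal width is 170 mm.

A 212×168 base slab with four walls standing on it — an open box. The base is 212 mm wide and the walls are 21 mm thick, so the internal width is 212 − 2 × 21 = 170 mm.


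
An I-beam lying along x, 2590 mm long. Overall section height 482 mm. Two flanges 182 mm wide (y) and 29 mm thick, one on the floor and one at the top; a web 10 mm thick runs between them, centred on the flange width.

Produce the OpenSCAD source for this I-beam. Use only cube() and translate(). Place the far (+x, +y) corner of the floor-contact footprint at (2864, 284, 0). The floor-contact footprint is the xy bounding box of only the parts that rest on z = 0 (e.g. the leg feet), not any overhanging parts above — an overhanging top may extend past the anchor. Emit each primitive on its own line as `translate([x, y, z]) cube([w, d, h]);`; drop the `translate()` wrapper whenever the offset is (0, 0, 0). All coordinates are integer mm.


translate([274, 102, 0]) cube([2590, 182, 29]);
translate([274, 188, 29]) cube([2590, 10, 424]);
translate([274, 102, 453]) cube([2590, 182, 29]);


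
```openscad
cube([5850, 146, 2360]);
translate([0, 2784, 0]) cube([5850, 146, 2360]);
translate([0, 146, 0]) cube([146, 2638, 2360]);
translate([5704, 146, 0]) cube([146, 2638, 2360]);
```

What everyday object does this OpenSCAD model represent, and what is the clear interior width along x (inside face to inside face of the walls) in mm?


A house (or room) frame. The interior width is 5558 mm.

Four 2360 mm walls enclosing a rectangle with no floor or roof — a room or house frame. Outside width is 5850 mm and wall thickness is 146 mm, so the interior width is 5850 − 2 × 146 = 5558 mm.
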